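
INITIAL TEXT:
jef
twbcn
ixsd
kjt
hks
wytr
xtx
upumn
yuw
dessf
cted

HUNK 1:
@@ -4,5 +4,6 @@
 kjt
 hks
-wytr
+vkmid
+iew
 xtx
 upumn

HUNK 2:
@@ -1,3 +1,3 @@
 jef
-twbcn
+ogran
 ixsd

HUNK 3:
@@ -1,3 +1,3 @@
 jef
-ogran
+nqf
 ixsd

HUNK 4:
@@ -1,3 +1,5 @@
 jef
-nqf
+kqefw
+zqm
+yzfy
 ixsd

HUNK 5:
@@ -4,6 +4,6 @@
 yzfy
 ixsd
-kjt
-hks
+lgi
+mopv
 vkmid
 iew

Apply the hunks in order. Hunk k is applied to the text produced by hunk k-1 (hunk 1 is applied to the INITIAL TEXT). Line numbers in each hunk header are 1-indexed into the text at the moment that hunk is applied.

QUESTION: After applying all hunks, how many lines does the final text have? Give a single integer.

Answer: 14

Derivation:
Hunk 1: at line 4 remove [wytr] add [vkmid,iew] -> 12 lines: jef twbcn ixsd kjt hks vkmid iew xtx upumn yuw dessf cted
Hunk 2: at line 1 remove [twbcn] add [ogran] -> 12 lines: jef ogran ixsd kjt hks vkmid iew xtx upumn yuw dessf cted
Hunk 3: at line 1 remove [ogran] add [nqf] -> 12 lines: jef nqf ixsd kjt hks vkmid iew xtx upumn yuw dessf cted
Hunk 4: at line 1 remove [nqf] add [kqefw,zqm,yzfy] -> 14 lines: jef kqefw zqm yzfy ixsd kjt hks vkmid iew xtx upumn yuw dessf cted
Hunk 5: at line 4 remove [kjt,hks] add [lgi,mopv] -> 14 lines: jef kqefw zqm yzfy ixsd lgi mopv vkmid iew xtx upumn yuw dessf cted
Final line count: 14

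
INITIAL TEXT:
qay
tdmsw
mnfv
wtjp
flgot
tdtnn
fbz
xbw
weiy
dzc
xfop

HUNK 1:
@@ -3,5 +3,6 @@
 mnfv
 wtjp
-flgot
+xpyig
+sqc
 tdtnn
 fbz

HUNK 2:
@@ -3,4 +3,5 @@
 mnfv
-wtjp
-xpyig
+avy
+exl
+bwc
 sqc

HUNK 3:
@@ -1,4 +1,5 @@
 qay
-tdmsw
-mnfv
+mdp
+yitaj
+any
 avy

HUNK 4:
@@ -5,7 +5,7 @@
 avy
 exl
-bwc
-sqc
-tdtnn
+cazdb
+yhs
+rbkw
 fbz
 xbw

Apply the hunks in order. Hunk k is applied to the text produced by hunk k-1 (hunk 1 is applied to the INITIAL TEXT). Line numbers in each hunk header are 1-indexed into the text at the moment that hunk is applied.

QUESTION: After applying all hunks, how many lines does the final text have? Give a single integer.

Hunk 1: at line 3 remove [flgot] add [xpyig,sqc] -> 12 lines: qay tdmsw mnfv wtjp xpyig sqc tdtnn fbz xbw weiy dzc xfop
Hunk 2: at line 3 remove [wtjp,xpyig] add [avy,exl,bwc] -> 13 lines: qay tdmsw mnfv avy exl bwc sqc tdtnn fbz xbw weiy dzc xfop
Hunk 3: at line 1 remove [tdmsw,mnfv] add [mdp,yitaj,any] -> 14 lines: qay mdp yitaj any avy exl bwc sqc tdtnn fbz xbw weiy dzc xfop
Hunk 4: at line 5 remove [bwc,sqc,tdtnn] add [cazdb,yhs,rbkw] -> 14 lines: qay mdp yitaj any avy exl cazdb yhs rbkw fbz xbw weiy dzc xfop
Final line count: 14

Answer: 14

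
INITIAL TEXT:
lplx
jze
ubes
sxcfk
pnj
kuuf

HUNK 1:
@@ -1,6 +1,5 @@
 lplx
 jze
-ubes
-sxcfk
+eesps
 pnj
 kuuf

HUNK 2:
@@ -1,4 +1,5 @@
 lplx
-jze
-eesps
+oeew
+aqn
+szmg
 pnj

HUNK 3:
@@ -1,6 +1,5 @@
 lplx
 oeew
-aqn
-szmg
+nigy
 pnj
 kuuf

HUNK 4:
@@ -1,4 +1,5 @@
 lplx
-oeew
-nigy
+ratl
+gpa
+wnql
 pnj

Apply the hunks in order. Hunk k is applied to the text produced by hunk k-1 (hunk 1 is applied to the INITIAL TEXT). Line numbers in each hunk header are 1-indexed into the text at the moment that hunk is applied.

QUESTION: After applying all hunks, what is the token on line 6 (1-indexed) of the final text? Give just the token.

Answer: kuuf

Derivation:
Hunk 1: at line 1 remove [ubes,sxcfk] add [eesps] -> 5 lines: lplx jze eesps pnj kuuf
Hunk 2: at line 1 remove [jze,eesps] add [oeew,aqn,szmg] -> 6 lines: lplx oeew aqn szmg pnj kuuf
Hunk 3: at line 1 remove [aqn,szmg] add [nigy] -> 5 lines: lplx oeew nigy pnj kuuf
Hunk 4: at line 1 remove [oeew,nigy] add [ratl,gpa,wnql] -> 6 lines: lplx ratl gpa wnql pnj kuuf
Final line 6: kuuf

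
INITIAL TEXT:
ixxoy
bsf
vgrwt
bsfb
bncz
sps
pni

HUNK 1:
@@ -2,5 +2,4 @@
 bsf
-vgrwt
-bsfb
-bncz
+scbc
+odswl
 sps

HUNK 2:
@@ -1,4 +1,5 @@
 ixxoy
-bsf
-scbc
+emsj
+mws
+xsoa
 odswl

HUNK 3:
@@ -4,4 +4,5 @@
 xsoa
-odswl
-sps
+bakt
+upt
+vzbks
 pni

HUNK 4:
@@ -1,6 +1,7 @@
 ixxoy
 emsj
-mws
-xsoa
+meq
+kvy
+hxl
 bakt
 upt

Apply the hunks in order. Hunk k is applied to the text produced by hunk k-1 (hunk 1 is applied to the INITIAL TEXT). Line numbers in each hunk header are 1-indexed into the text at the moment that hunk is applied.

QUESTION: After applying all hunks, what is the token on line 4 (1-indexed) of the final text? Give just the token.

Hunk 1: at line 2 remove [vgrwt,bsfb,bncz] add [scbc,odswl] -> 6 lines: ixxoy bsf scbc odswl sps pni
Hunk 2: at line 1 remove [bsf,scbc] add [emsj,mws,xsoa] -> 7 lines: ixxoy emsj mws xsoa odswl sps pni
Hunk 3: at line 4 remove [odswl,sps] add [bakt,upt,vzbks] -> 8 lines: ixxoy emsj mws xsoa bakt upt vzbks pni
Hunk 4: at line 1 remove [mws,xsoa] add [meq,kvy,hxl] -> 9 lines: ixxoy emsj meq kvy hxl bakt upt vzbks pni
Final line 4: kvy

Answer: kvy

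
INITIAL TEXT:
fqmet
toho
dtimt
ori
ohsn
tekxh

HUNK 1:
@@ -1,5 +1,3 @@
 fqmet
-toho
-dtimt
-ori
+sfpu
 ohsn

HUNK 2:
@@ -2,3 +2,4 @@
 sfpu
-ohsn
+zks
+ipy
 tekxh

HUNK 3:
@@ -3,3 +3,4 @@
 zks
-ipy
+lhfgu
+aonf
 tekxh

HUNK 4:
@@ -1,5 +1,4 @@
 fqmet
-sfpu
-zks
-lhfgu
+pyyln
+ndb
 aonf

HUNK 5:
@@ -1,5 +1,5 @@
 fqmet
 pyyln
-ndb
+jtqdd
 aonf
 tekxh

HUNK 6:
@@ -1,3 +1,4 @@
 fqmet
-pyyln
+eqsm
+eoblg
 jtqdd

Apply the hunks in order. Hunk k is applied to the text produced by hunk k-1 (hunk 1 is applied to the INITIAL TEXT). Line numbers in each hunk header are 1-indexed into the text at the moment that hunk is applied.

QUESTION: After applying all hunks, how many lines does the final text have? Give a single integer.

Hunk 1: at line 1 remove [toho,dtimt,ori] add [sfpu] -> 4 lines: fqmet sfpu ohsn tekxh
Hunk 2: at line 2 remove [ohsn] add [zks,ipy] -> 5 lines: fqmet sfpu zks ipy tekxh
Hunk 3: at line 3 remove [ipy] add [lhfgu,aonf] -> 6 lines: fqmet sfpu zks lhfgu aonf tekxh
Hunk 4: at line 1 remove [sfpu,zks,lhfgu] add [pyyln,ndb] -> 5 lines: fqmet pyyln ndb aonf tekxh
Hunk 5: at line 1 remove [ndb] add [jtqdd] -> 5 lines: fqmet pyyln jtqdd aonf tekxh
Hunk 6: at line 1 remove [pyyln] add [eqsm,eoblg] -> 6 lines: fqmet eqsm eoblg jtqdd aonf tekxh
Final line count: 6

Answer: 6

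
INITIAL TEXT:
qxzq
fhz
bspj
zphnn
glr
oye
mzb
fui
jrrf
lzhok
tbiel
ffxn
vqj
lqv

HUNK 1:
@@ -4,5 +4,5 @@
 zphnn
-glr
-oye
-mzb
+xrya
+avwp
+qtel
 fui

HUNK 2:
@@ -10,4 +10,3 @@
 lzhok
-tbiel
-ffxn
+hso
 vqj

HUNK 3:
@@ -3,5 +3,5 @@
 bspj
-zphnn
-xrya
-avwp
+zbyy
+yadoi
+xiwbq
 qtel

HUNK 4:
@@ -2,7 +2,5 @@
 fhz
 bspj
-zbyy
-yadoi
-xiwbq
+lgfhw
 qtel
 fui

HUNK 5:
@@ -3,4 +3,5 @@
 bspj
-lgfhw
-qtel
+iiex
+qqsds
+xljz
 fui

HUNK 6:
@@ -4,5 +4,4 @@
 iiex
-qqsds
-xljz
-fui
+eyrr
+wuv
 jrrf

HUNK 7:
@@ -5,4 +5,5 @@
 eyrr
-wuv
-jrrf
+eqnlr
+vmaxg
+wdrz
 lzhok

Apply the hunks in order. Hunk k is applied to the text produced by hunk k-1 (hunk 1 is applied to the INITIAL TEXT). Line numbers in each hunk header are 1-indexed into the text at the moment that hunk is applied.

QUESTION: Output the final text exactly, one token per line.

Hunk 1: at line 4 remove [glr,oye,mzb] add [xrya,avwp,qtel] -> 14 lines: qxzq fhz bspj zphnn xrya avwp qtel fui jrrf lzhok tbiel ffxn vqj lqv
Hunk 2: at line 10 remove [tbiel,ffxn] add [hso] -> 13 lines: qxzq fhz bspj zphnn xrya avwp qtel fui jrrf lzhok hso vqj lqv
Hunk 3: at line 3 remove [zphnn,xrya,avwp] add [zbyy,yadoi,xiwbq] -> 13 lines: qxzq fhz bspj zbyy yadoi xiwbq qtel fui jrrf lzhok hso vqj lqv
Hunk 4: at line 2 remove [zbyy,yadoi,xiwbq] add [lgfhw] -> 11 lines: qxzq fhz bspj lgfhw qtel fui jrrf lzhok hso vqj lqv
Hunk 5: at line 3 remove [lgfhw,qtel] add [iiex,qqsds,xljz] -> 12 lines: qxzq fhz bspj iiex qqsds xljz fui jrrf lzhok hso vqj lqv
Hunk 6: at line 4 remove [qqsds,xljz,fui] add [eyrr,wuv] -> 11 lines: qxzq fhz bspj iiex eyrr wuv jrrf lzhok hso vqj lqv
Hunk 7: at line 5 remove [wuv,jrrf] add [eqnlr,vmaxg,wdrz] -> 12 lines: qxzq fhz bspj iiex eyrr eqnlr vmaxg wdrz lzhok hso vqj lqv

Answer: qxzq
fhz
bspj
iiex
eyrr
eqnlr
vmaxg
wdrz
lzhok
hso
vqj
lqv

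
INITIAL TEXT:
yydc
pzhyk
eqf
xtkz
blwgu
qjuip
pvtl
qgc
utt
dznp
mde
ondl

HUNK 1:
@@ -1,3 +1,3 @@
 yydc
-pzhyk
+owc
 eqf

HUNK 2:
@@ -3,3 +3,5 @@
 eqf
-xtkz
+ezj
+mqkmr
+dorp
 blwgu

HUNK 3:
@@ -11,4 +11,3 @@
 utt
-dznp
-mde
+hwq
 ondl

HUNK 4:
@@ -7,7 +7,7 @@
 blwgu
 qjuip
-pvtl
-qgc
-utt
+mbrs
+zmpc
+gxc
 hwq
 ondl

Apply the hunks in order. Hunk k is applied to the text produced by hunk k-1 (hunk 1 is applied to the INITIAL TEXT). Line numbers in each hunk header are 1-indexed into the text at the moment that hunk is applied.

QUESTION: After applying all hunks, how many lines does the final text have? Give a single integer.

Hunk 1: at line 1 remove [pzhyk] add [owc] -> 12 lines: yydc owc eqf xtkz blwgu qjuip pvtl qgc utt dznp mde ondl
Hunk 2: at line 3 remove [xtkz] add [ezj,mqkmr,dorp] -> 14 lines: yydc owc eqf ezj mqkmr dorp blwgu qjuip pvtl qgc utt dznp mde ondl
Hunk 3: at line 11 remove [dznp,mde] add [hwq] -> 13 lines: yydc owc eqf ezj mqkmr dorp blwgu qjuip pvtl qgc utt hwq ondl
Hunk 4: at line 7 remove [pvtl,qgc,utt] add [mbrs,zmpc,gxc] -> 13 lines: yydc owc eqf ezj mqkmr dorp blwgu qjuip mbrs zmpc gxc hwq ondl
Final line count: 13

Answer: 13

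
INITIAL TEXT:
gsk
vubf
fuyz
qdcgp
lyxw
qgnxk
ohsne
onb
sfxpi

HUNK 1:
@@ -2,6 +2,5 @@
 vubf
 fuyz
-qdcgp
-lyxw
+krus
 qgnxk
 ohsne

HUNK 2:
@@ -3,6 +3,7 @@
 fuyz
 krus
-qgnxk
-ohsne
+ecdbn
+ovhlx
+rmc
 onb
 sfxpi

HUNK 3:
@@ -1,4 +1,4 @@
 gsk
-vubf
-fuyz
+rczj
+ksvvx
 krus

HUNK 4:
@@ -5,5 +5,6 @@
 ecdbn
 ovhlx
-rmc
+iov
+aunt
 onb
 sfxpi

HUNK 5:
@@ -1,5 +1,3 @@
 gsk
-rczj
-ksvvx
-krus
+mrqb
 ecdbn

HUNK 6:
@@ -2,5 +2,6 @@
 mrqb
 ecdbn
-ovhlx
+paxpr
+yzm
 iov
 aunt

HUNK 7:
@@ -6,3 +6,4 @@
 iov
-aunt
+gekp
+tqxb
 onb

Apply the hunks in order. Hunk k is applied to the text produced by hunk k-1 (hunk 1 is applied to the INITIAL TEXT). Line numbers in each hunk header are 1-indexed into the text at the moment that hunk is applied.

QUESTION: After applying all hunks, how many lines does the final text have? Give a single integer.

Answer: 10

Derivation:
Hunk 1: at line 2 remove [qdcgp,lyxw] add [krus] -> 8 lines: gsk vubf fuyz krus qgnxk ohsne onb sfxpi
Hunk 2: at line 3 remove [qgnxk,ohsne] add [ecdbn,ovhlx,rmc] -> 9 lines: gsk vubf fuyz krus ecdbn ovhlx rmc onb sfxpi
Hunk 3: at line 1 remove [vubf,fuyz] add [rczj,ksvvx] -> 9 lines: gsk rczj ksvvx krus ecdbn ovhlx rmc onb sfxpi
Hunk 4: at line 5 remove [rmc] add [iov,aunt] -> 10 lines: gsk rczj ksvvx krus ecdbn ovhlx iov aunt onb sfxpi
Hunk 5: at line 1 remove [rczj,ksvvx,krus] add [mrqb] -> 8 lines: gsk mrqb ecdbn ovhlx iov aunt onb sfxpi
Hunk 6: at line 2 remove [ovhlx] add [paxpr,yzm] -> 9 lines: gsk mrqb ecdbn paxpr yzm iov aunt onb sfxpi
Hunk 7: at line 6 remove [aunt] add [gekp,tqxb] -> 10 lines: gsk mrqb ecdbn paxpr yzm iov gekp tqxb onb sfxpi
Final line count: 10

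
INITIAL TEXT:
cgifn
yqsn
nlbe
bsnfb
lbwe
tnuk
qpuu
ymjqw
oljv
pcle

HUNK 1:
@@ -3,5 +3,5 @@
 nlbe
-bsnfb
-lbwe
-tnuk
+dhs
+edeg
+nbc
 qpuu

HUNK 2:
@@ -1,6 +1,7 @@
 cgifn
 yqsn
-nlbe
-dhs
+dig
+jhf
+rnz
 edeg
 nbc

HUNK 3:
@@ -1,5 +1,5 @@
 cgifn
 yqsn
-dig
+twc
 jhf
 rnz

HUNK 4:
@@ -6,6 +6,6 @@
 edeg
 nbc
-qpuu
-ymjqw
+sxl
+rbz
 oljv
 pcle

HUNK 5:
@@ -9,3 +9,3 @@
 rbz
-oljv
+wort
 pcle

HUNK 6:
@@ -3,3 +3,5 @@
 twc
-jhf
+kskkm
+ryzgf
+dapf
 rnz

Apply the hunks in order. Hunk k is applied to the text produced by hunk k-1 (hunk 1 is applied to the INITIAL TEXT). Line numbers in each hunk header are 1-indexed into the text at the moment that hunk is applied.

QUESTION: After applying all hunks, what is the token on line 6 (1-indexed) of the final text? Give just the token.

Answer: dapf

Derivation:
Hunk 1: at line 3 remove [bsnfb,lbwe,tnuk] add [dhs,edeg,nbc] -> 10 lines: cgifn yqsn nlbe dhs edeg nbc qpuu ymjqw oljv pcle
Hunk 2: at line 1 remove [nlbe,dhs] add [dig,jhf,rnz] -> 11 lines: cgifn yqsn dig jhf rnz edeg nbc qpuu ymjqw oljv pcle
Hunk 3: at line 1 remove [dig] add [twc] -> 11 lines: cgifn yqsn twc jhf rnz edeg nbc qpuu ymjqw oljv pcle
Hunk 4: at line 6 remove [qpuu,ymjqw] add [sxl,rbz] -> 11 lines: cgifn yqsn twc jhf rnz edeg nbc sxl rbz oljv pcle
Hunk 5: at line 9 remove [oljv] add [wort] -> 11 lines: cgifn yqsn twc jhf rnz edeg nbc sxl rbz wort pcle
Hunk 6: at line 3 remove [jhf] add [kskkm,ryzgf,dapf] -> 13 lines: cgifn yqsn twc kskkm ryzgf dapf rnz edeg nbc sxl rbz wort pcle
Final line 6: dapf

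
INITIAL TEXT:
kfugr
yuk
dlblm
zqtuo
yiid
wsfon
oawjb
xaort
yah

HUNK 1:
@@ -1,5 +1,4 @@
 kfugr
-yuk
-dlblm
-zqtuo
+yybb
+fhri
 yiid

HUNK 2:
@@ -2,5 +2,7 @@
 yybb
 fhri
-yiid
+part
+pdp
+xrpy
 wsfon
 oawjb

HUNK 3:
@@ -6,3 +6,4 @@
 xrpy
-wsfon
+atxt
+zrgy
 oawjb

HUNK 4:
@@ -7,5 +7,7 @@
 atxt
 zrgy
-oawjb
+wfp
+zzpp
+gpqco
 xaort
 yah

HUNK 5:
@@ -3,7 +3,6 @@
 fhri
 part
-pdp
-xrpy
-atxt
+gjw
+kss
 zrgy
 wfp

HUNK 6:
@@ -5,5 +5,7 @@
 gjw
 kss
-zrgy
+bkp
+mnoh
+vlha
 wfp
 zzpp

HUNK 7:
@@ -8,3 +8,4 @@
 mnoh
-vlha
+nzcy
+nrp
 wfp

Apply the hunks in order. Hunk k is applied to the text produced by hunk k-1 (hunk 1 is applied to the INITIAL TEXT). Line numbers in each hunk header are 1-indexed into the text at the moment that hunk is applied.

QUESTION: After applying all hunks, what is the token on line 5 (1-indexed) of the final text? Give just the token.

Hunk 1: at line 1 remove [yuk,dlblm,zqtuo] add [yybb,fhri] -> 8 lines: kfugr yybb fhri yiid wsfon oawjb xaort yah
Hunk 2: at line 2 remove [yiid] add [part,pdp,xrpy] -> 10 lines: kfugr yybb fhri part pdp xrpy wsfon oawjb xaort yah
Hunk 3: at line 6 remove [wsfon] add [atxt,zrgy] -> 11 lines: kfugr yybb fhri part pdp xrpy atxt zrgy oawjb xaort yah
Hunk 4: at line 7 remove [oawjb] add [wfp,zzpp,gpqco] -> 13 lines: kfugr yybb fhri part pdp xrpy atxt zrgy wfp zzpp gpqco xaort yah
Hunk 5: at line 3 remove [pdp,xrpy,atxt] add [gjw,kss] -> 12 lines: kfugr yybb fhri part gjw kss zrgy wfp zzpp gpqco xaort yah
Hunk 6: at line 5 remove [zrgy] add [bkp,mnoh,vlha] -> 14 lines: kfugr yybb fhri part gjw kss bkp mnoh vlha wfp zzpp gpqco xaort yah
Hunk 7: at line 8 remove [vlha] add [nzcy,nrp] -> 15 lines: kfugr yybb fhri part gjw kss bkp mnoh nzcy nrp wfp zzpp gpqco xaort yah
Final line 5: gjw

Answer: gjw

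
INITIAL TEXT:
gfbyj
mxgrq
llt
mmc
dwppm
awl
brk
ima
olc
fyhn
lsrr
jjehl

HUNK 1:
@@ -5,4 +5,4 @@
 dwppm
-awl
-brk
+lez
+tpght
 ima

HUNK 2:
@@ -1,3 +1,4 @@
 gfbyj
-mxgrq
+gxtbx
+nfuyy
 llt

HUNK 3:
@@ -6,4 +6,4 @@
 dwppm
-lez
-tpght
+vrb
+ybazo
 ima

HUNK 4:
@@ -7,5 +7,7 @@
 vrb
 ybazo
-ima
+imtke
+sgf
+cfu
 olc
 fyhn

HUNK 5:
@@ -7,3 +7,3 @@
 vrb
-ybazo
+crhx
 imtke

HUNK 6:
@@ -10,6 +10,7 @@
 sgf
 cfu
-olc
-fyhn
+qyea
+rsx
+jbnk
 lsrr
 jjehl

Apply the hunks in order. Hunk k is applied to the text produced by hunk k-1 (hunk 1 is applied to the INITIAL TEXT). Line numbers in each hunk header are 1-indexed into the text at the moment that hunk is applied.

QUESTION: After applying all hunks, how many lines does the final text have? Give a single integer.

Answer: 16

Derivation:
Hunk 1: at line 5 remove [awl,brk] add [lez,tpght] -> 12 lines: gfbyj mxgrq llt mmc dwppm lez tpght ima olc fyhn lsrr jjehl
Hunk 2: at line 1 remove [mxgrq] add [gxtbx,nfuyy] -> 13 lines: gfbyj gxtbx nfuyy llt mmc dwppm lez tpght ima olc fyhn lsrr jjehl
Hunk 3: at line 6 remove [lez,tpght] add [vrb,ybazo] -> 13 lines: gfbyj gxtbx nfuyy llt mmc dwppm vrb ybazo ima olc fyhn lsrr jjehl
Hunk 4: at line 7 remove [ima] add [imtke,sgf,cfu] -> 15 lines: gfbyj gxtbx nfuyy llt mmc dwppm vrb ybazo imtke sgf cfu olc fyhn lsrr jjehl
Hunk 5: at line 7 remove [ybazo] add [crhx] -> 15 lines: gfbyj gxtbx nfuyy llt mmc dwppm vrb crhx imtke sgf cfu olc fyhn lsrr jjehl
Hunk 6: at line 10 remove [olc,fyhn] add [qyea,rsx,jbnk] -> 16 lines: gfbyj gxtbx nfuyy llt mmc dwppm vrb crhx imtke sgf cfu qyea rsx jbnk lsrr jjehl
Final line count: 16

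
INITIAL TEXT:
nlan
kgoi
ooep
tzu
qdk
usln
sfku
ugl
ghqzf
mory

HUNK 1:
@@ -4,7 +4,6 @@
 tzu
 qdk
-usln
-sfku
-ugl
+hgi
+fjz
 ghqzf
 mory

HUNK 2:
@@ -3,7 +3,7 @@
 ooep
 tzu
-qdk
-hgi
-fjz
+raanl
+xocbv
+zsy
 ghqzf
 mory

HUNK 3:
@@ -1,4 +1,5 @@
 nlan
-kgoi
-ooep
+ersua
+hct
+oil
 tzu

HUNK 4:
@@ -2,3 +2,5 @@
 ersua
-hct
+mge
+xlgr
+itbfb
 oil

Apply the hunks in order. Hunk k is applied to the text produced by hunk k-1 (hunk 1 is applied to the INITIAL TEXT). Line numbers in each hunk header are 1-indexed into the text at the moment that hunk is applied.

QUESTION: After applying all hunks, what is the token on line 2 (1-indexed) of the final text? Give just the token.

Answer: ersua

Derivation:
Hunk 1: at line 4 remove [usln,sfku,ugl] add [hgi,fjz] -> 9 lines: nlan kgoi ooep tzu qdk hgi fjz ghqzf mory
Hunk 2: at line 3 remove [qdk,hgi,fjz] add [raanl,xocbv,zsy] -> 9 lines: nlan kgoi ooep tzu raanl xocbv zsy ghqzf mory
Hunk 3: at line 1 remove [kgoi,ooep] add [ersua,hct,oil] -> 10 lines: nlan ersua hct oil tzu raanl xocbv zsy ghqzf mory
Hunk 4: at line 2 remove [hct] add [mge,xlgr,itbfb] -> 12 lines: nlan ersua mge xlgr itbfb oil tzu raanl xocbv zsy ghqzf mory
Final line 2: ersua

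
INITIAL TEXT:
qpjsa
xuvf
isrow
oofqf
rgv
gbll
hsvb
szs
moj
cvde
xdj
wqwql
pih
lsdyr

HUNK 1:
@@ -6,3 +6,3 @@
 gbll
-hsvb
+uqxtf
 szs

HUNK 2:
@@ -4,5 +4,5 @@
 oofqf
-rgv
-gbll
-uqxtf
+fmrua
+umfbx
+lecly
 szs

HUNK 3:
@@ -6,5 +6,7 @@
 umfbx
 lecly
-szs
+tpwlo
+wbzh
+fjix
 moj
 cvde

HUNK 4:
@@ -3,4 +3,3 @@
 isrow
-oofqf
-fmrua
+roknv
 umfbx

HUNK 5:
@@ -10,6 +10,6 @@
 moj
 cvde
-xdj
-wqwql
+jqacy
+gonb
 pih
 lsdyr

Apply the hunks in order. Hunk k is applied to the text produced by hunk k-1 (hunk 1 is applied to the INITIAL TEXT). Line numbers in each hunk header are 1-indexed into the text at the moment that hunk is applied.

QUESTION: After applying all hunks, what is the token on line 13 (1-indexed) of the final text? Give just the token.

Answer: gonb

Derivation:
Hunk 1: at line 6 remove [hsvb] add [uqxtf] -> 14 lines: qpjsa xuvf isrow oofqf rgv gbll uqxtf szs moj cvde xdj wqwql pih lsdyr
Hunk 2: at line 4 remove [rgv,gbll,uqxtf] add [fmrua,umfbx,lecly] -> 14 lines: qpjsa xuvf isrow oofqf fmrua umfbx lecly szs moj cvde xdj wqwql pih lsdyr
Hunk 3: at line 6 remove [szs] add [tpwlo,wbzh,fjix] -> 16 lines: qpjsa xuvf isrow oofqf fmrua umfbx lecly tpwlo wbzh fjix moj cvde xdj wqwql pih lsdyr
Hunk 4: at line 3 remove [oofqf,fmrua] add [roknv] -> 15 lines: qpjsa xuvf isrow roknv umfbx lecly tpwlo wbzh fjix moj cvde xdj wqwql pih lsdyr
Hunk 5: at line 10 remove [xdj,wqwql] add [jqacy,gonb] -> 15 lines: qpjsa xuvf isrow roknv umfbx lecly tpwlo wbzh fjix moj cvde jqacy gonb pih lsdyr
Final line 13: gonb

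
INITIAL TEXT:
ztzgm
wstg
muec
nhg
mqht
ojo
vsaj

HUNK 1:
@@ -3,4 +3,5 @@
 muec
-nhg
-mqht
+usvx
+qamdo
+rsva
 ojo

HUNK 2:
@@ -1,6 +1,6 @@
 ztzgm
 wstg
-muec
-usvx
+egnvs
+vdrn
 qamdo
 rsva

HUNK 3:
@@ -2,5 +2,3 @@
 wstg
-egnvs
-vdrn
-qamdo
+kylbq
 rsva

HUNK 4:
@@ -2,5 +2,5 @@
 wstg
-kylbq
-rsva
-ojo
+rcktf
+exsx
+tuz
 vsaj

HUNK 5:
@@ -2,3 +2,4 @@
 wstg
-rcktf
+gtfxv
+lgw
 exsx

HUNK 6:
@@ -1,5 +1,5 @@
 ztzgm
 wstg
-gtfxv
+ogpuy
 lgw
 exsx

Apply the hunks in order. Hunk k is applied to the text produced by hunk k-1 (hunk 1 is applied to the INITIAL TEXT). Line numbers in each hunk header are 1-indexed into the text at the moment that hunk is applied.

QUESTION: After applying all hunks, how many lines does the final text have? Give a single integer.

Answer: 7

Derivation:
Hunk 1: at line 3 remove [nhg,mqht] add [usvx,qamdo,rsva] -> 8 lines: ztzgm wstg muec usvx qamdo rsva ojo vsaj
Hunk 2: at line 1 remove [muec,usvx] add [egnvs,vdrn] -> 8 lines: ztzgm wstg egnvs vdrn qamdo rsva ojo vsaj
Hunk 3: at line 2 remove [egnvs,vdrn,qamdo] add [kylbq] -> 6 lines: ztzgm wstg kylbq rsva ojo vsaj
Hunk 4: at line 2 remove [kylbq,rsva,ojo] add [rcktf,exsx,tuz] -> 6 lines: ztzgm wstg rcktf exsx tuz vsaj
Hunk 5: at line 2 remove [rcktf] add [gtfxv,lgw] -> 7 lines: ztzgm wstg gtfxv lgw exsx tuz vsaj
Hunk 6: at line 1 remove [gtfxv] add [ogpuy] -> 7 lines: ztzgm wstg ogpuy lgw exsx tuz vsaj
Final line count: 7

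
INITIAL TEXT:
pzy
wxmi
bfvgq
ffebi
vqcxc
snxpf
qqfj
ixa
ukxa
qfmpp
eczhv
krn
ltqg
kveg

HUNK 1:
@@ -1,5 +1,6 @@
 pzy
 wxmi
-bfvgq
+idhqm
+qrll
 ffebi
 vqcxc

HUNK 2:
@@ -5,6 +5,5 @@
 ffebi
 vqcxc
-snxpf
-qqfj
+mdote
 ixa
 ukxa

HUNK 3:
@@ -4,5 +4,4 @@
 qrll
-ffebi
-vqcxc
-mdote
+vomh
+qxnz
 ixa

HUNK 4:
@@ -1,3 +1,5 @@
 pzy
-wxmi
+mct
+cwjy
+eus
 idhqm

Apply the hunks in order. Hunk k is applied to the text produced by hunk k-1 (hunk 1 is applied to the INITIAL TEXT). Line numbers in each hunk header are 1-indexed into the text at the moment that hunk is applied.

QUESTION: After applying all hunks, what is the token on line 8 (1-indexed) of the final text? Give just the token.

Hunk 1: at line 1 remove [bfvgq] add [idhqm,qrll] -> 15 lines: pzy wxmi idhqm qrll ffebi vqcxc snxpf qqfj ixa ukxa qfmpp eczhv krn ltqg kveg
Hunk 2: at line 5 remove [snxpf,qqfj] add [mdote] -> 14 lines: pzy wxmi idhqm qrll ffebi vqcxc mdote ixa ukxa qfmpp eczhv krn ltqg kveg
Hunk 3: at line 4 remove [ffebi,vqcxc,mdote] add [vomh,qxnz] -> 13 lines: pzy wxmi idhqm qrll vomh qxnz ixa ukxa qfmpp eczhv krn ltqg kveg
Hunk 4: at line 1 remove [wxmi] add [mct,cwjy,eus] -> 15 lines: pzy mct cwjy eus idhqm qrll vomh qxnz ixa ukxa qfmpp eczhv krn ltqg kveg
Final line 8: qxnz

Answer: qxnz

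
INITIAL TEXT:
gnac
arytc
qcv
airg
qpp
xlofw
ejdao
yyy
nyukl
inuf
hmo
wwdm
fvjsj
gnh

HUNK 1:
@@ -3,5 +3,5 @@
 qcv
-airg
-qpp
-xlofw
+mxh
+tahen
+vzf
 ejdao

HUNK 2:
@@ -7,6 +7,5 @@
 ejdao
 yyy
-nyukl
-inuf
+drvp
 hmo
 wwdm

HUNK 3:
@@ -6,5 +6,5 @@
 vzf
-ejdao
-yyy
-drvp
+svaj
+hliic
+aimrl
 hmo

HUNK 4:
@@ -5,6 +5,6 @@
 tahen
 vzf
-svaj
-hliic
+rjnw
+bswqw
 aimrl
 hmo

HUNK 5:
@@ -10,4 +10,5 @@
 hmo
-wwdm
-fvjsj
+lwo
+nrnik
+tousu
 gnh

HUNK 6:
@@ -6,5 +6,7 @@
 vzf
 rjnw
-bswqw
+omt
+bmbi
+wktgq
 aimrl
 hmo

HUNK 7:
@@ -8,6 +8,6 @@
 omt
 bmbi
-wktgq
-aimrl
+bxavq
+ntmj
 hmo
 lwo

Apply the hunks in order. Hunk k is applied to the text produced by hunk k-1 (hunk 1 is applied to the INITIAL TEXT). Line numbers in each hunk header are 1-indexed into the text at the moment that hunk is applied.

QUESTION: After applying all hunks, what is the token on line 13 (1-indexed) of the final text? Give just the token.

Answer: lwo

Derivation:
Hunk 1: at line 3 remove [airg,qpp,xlofw] add [mxh,tahen,vzf] -> 14 lines: gnac arytc qcv mxh tahen vzf ejdao yyy nyukl inuf hmo wwdm fvjsj gnh
Hunk 2: at line 7 remove [nyukl,inuf] add [drvp] -> 13 lines: gnac arytc qcv mxh tahen vzf ejdao yyy drvp hmo wwdm fvjsj gnh
Hunk 3: at line 6 remove [ejdao,yyy,drvp] add [svaj,hliic,aimrl] -> 13 lines: gnac arytc qcv mxh tahen vzf svaj hliic aimrl hmo wwdm fvjsj gnh
Hunk 4: at line 5 remove [svaj,hliic] add [rjnw,bswqw] -> 13 lines: gnac arytc qcv mxh tahen vzf rjnw bswqw aimrl hmo wwdm fvjsj gnh
Hunk 5: at line 10 remove [wwdm,fvjsj] add [lwo,nrnik,tousu] -> 14 lines: gnac arytc qcv mxh tahen vzf rjnw bswqw aimrl hmo lwo nrnik tousu gnh
Hunk 6: at line 6 remove [bswqw] add [omt,bmbi,wktgq] -> 16 lines: gnac arytc qcv mxh tahen vzf rjnw omt bmbi wktgq aimrl hmo lwo nrnik tousu gnh
Hunk 7: at line 8 remove [wktgq,aimrl] add [bxavq,ntmj] -> 16 lines: gnac arytc qcv mxh tahen vzf rjnw omt bmbi bxavq ntmj hmo lwo nrnik tousu gnh
Final line 13: lwo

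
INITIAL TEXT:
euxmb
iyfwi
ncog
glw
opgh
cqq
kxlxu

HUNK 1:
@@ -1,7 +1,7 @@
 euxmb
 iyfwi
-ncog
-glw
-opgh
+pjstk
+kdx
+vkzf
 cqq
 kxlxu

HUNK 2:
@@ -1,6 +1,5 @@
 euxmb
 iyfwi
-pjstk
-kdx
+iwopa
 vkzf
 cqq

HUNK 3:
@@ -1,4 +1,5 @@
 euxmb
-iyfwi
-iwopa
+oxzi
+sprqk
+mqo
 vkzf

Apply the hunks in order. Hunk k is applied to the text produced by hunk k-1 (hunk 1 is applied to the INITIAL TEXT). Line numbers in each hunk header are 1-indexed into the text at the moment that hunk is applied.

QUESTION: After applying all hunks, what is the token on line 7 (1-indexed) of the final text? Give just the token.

Answer: kxlxu

Derivation:
Hunk 1: at line 1 remove [ncog,glw,opgh] add [pjstk,kdx,vkzf] -> 7 lines: euxmb iyfwi pjstk kdx vkzf cqq kxlxu
Hunk 2: at line 1 remove [pjstk,kdx] add [iwopa] -> 6 lines: euxmb iyfwi iwopa vkzf cqq kxlxu
Hunk 3: at line 1 remove [iyfwi,iwopa] add [oxzi,sprqk,mqo] -> 7 lines: euxmb oxzi sprqk mqo vkzf cqq kxlxu
Final line 7: kxlxu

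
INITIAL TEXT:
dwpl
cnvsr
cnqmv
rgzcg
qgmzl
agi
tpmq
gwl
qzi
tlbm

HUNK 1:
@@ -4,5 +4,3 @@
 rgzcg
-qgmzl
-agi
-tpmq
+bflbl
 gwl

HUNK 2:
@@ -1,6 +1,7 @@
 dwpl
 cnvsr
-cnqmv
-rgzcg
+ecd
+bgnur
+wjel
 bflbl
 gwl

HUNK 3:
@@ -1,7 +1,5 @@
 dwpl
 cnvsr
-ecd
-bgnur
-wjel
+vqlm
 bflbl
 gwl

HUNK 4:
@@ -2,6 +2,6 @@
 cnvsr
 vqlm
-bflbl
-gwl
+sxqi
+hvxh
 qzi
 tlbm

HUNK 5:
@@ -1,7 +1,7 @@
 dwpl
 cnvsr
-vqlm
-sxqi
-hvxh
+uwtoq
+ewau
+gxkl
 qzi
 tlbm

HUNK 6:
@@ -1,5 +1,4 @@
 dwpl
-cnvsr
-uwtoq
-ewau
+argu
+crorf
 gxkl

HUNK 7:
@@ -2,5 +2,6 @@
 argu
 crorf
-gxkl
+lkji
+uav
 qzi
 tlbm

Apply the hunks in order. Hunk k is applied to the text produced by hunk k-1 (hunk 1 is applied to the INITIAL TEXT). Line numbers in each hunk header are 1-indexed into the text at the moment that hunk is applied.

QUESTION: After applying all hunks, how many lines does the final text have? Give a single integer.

Hunk 1: at line 4 remove [qgmzl,agi,tpmq] add [bflbl] -> 8 lines: dwpl cnvsr cnqmv rgzcg bflbl gwl qzi tlbm
Hunk 2: at line 1 remove [cnqmv,rgzcg] add [ecd,bgnur,wjel] -> 9 lines: dwpl cnvsr ecd bgnur wjel bflbl gwl qzi tlbm
Hunk 3: at line 1 remove [ecd,bgnur,wjel] add [vqlm] -> 7 lines: dwpl cnvsr vqlm bflbl gwl qzi tlbm
Hunk 4: at line 2 remove [bflbl,gwl] add [sxqi,hvxh] -> 7 lines: dwpl cnvsr vqlm sxqi hvxh qzi tlbm
Hunk 5: at line 1 remove [vqlm,sxqi,hvxh] add [uwtoq,ewau,gxkl] -> 7 lines: dwpl cnvsr uwtoq ewau gxkl qzi tlbm
Hunk 6: at line 1 remove [cnvsr,uwtoq,ewau] add [argu,crorf] -> 6 lines: dwpl argu crorf gxkl qzi tlbm
Hunk 7: at line 2 remove [gxkl] add [lkji,uav] -> 7 lines: dwpl argu crorf lkji uav qzi tlbm
Final line count: 7

Answer: 7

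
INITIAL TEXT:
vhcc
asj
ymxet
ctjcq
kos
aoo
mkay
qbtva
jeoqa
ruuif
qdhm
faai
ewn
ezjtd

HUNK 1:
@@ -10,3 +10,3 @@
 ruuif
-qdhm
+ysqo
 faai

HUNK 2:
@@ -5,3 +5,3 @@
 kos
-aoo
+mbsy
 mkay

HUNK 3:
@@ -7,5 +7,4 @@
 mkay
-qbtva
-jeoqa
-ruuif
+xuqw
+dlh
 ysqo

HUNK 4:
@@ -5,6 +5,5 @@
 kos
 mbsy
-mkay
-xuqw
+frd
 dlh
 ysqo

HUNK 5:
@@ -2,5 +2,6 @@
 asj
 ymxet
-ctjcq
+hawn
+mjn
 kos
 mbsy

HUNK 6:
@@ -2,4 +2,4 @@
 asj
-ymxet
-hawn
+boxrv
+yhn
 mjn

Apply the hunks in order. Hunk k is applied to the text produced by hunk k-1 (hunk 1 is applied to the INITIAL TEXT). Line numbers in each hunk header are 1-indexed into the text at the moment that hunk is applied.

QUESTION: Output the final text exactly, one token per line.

Answer: vhcc
asj
boxrv
yhn
mjn
kos
mbsy
frd
dlh
ysqo
faai
ewn
ezjtd

Derivation:
Hunk 1: at line 10 remove [qdhm] add [ysqo] -> 14 lines: vhcc asj ymxet ctjcq kos aoo mkay qbtva jeoqa ruuif ysqo faai ewn ezjtd
Hunk 2: at line 5 remove [aoo] add [mbsy] -> 14 lines: vhcc asj ymxet ctjcq kos mbsy mkay qbtva jeoqa ruuif ysqo faai ewn ezjtd
Hunk 3: at line 7 remove [qbtva,jeoqa,ruuif] add [xuqw,dlh] -> 13 lines: vhcc asj ymxet ctjcq kos mbsy mkay xuqw dlh ysqo faai ewn ezjtd
Hunk 4: at line 5 remove [mkay,xuqw] add [frd] -> 12 lines: vhcc asj ymxet ctjcq kos mbsy frd dlh ysqo faai ewn ezjtd
Hunk 5: at line 2 remove [ctjcq] add [hawn,mjn] -> 13 lines: vhcc asj ymxet hawn mjn kos mbsy frd dlh ysqo faai ewn ezjtd
Hunk 6: at line 2 remove [ymxet,hawn] add [boxrv,yhn] -> 13 lines: vhcc asj boxrv yhn mjn kos mbsy frd dlh ysqo faai ewn ezjtd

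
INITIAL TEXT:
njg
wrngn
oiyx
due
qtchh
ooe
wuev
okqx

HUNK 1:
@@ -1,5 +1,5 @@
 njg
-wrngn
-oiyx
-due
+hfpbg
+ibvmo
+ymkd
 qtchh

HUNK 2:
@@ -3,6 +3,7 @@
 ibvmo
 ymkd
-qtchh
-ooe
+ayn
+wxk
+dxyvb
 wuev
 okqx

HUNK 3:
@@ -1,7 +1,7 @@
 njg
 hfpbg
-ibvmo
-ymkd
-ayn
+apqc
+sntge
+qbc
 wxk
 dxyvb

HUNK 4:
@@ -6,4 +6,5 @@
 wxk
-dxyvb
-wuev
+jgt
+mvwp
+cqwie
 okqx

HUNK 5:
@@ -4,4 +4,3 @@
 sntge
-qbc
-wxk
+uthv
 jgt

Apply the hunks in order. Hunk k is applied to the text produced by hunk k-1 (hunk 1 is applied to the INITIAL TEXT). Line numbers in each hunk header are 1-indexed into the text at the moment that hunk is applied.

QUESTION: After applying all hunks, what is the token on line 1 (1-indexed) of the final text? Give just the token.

Answer: njg

Derivation:
Hunk 1: at line 1 remove [wrngn,oiyx,due] add [hfpbg,ibvmo,ymkd] -> 8 lines: njg hfpbg ibvmo ymkd qtchh ooe wuev okqx
Hunk 2: at line 3 remove [qtchh,ooe] add [ayn,wxk,dxyvb] -> 9 lines: njg hfpbg ibvmo ymkd ayn wxk dxyvb wuev okqx
Hunk 3: at line 1 remove [ibvmo,ymkd,ayn] add [apqc,sntge,qbc] -> 9 lines: njg hfpbg apqc sntge qbc wxk dxyvb wuev okqx
Hunk 4: at line 6 remove [dxyvb,wuev] add [jgt,mvwp,cqwie] -> 10 lines: njg hfpbg apqc sntge qbc wxk jgt mvwp cqwie okqx
Hunk 5: at line 4 remove [qbc,wxk] add [uthv] -> 9 lines: njg hfpbg apqc sntge uthv jgt mvwp cqwie okqx
Final line 1: njg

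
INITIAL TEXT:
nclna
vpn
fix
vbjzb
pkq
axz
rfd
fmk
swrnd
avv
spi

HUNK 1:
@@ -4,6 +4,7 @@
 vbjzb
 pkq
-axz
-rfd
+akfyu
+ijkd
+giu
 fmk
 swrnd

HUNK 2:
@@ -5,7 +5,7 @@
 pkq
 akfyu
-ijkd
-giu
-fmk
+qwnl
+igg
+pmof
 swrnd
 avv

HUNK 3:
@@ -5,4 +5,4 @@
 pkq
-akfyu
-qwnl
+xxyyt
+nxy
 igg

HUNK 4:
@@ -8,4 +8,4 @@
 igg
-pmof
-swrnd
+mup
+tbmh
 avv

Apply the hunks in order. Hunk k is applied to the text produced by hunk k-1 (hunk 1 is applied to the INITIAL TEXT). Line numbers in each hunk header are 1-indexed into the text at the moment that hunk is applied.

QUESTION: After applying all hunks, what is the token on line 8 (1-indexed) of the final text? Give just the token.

Answer: igg

Derivation:
Hunk 1: at line 4 remove [axz,rfd] add [akfyu,ijkd,giu] -> 12 lines: nclna vpn fix vbjzb pkq akfyu ijkd giu fmk swrnd avv spi
Hunk 2: at line 5 remove [ijkd,giu,fmk] add [qwnl,igg,pmof] -> 12 lines: nclna vpn fix vbjzb pkq akfyu qwnl igg pmof swrnd avv spi
Hunk 3: at line 5 remove [akfyu,qwnl] add [xxyyt,nxy] -> 12 lines: nclna vpn fix vbjzb pkq xxyyt nxy igg pmof swrnd avv spi
Hunk 4: at line 8 remove [pmof,swrnd] add [mup,tbmh] -> 12 lines: nclna vpn fix vbjzb pkq xxyyt nxy igg mup tbmh avv spi
Final line 8: igg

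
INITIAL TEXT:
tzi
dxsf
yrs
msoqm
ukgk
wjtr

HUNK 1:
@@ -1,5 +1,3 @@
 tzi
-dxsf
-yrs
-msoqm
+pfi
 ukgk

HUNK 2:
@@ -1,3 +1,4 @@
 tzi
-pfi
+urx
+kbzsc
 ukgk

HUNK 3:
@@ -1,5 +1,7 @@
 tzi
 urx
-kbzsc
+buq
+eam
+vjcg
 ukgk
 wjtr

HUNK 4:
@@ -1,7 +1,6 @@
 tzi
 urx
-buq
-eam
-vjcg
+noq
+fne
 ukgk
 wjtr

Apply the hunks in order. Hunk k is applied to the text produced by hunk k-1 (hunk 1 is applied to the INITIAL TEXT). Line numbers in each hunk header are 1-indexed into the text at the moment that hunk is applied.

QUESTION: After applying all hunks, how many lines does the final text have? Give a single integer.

Hunk 1: at line 1 remove [dxsf,yrs,msoqm] add [pfi] -> 4 lines: tzi pfi ukgk wjtr
Hunk 2: at line 1 remove [pfi] add [urx,kbzsc] -> 5 lines: tzi urx kbzsc ukgk wjtr
Hunk 3: at line 1 remove [kbzsc] add [buq,eam,vjcg] -> 7 lines: tzi urx buq eam vjcg ukgk wjtr
Hunk 4: at line 1 remove [buq,eam,vjcg] add [noq,fne] -> 6 lines: tzi urx noq fne ukgk wjtr
Final line count: 6

Answer: 6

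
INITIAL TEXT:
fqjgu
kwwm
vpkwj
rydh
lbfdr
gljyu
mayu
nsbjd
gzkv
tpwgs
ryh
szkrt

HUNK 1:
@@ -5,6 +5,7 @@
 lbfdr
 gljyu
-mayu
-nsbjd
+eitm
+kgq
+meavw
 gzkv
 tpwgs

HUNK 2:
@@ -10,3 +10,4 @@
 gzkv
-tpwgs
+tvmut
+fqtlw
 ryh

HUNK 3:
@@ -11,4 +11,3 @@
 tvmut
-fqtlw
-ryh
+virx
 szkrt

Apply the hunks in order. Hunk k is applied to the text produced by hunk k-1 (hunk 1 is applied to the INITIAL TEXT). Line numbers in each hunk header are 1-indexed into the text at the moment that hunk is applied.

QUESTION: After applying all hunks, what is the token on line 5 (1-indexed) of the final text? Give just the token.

Answer: lbfdr

Derivation:
Hunk 1: at line 5 remove [mayu,nsbjd] add [eitm,kgq,meavw] -> 13 lines: fqjgu kwwm vpkwj rydh lbfdr gljyu eitm kgq meavw gzkv tpwgs ryh szkrt
Hunk 2: at line 10 remove [tpwgs] add [tvmut,fqtlw] -> 14 lines: fqjgu kwwm vpkwj rydh lbfdr gljyu eitm kgq meavw gzkv tvmut fqtlw ryh szkrt
Hunk 3: at line 11 remove [fqtlw,ryh] add [virx] -> 13 lines: fqjgu kwwm vpkwj rydh lbfdr gljyu eitm kgq meavw gzkv tvmut virx szkrt
Final line 5: lbfdr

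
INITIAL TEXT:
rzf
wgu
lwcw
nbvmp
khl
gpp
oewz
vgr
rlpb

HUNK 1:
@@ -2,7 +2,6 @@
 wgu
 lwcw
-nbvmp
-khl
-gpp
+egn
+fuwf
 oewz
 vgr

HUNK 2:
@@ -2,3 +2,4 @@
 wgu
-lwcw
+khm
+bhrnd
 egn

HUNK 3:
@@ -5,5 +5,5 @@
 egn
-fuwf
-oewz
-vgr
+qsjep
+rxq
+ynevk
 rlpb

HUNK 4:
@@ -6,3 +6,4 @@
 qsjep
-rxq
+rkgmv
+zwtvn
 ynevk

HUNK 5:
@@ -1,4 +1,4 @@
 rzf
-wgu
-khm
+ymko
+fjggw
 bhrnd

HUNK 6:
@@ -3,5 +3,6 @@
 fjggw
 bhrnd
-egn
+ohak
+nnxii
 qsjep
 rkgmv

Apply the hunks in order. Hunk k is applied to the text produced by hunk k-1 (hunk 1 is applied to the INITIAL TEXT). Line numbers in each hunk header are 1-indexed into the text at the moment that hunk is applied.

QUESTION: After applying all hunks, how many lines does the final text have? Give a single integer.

Hunk 1: at line 2 remove [nbvmp,khl,gpp] add [egn,fuwf] -> 8 lines: rzf wgu lwcw egn fuwf oewz vgr rlpb
Hunk 2: at line 2 remove [lwcw] add [khm,bhrnd] -> 9 lines: rzf wgu khm bhrnd egn fuwf oewz vgr rlpb
Hunk 3: at line 5 remove [fuwf,oewz,vgr] add [qsjep,rxq,ynevk] -> 9 lines: rzf wgu khm bhrnd egn qsjep rxq ynevk rlpb
Hunk 4: at line 6 remove [rxq] add [rkgmv,zwtvn] -> 10 lines: rzf wgu khm bhrnd egn qsjep rkgmv zwtvn ynevk rlpb
Hunk 5: at line 1 remove [wgu,khm] add [ymko,fjggw] -> 10 lines: rzf ymko fjggw bhrnd egn qsjep rkgmv zwtvn ynevk rlpb
Hunk 6: at line 3 remove [egn] add [ohak,nnxii] -> 11 lines: rzf ymko fjggw bhrnd ohak nnxii qsjep rkgmv zwtvn ynevk rlpb
Final line count: 11

Answer: 11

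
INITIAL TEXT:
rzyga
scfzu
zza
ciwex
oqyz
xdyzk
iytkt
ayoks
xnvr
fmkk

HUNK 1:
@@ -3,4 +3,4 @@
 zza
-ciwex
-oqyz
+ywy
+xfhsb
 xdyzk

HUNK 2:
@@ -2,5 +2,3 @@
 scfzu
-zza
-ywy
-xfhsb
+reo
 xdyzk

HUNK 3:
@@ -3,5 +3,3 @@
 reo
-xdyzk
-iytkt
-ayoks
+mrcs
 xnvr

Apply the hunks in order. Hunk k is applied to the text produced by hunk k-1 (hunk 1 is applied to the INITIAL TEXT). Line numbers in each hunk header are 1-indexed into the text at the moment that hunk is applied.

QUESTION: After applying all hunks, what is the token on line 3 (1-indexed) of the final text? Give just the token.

Answer: reo

Derivation:
Hunk 1: at line 3 remove [ciwex,oqyz] add [ywy,xfhsb] -> 10 lines: rzyga scfzu zza ywy xfhsb xdyzk iytkt ayoks xnvr fmkk
Hunk 2: at line 2 remove [zza,ywy,xfhsb] add [reo] -> 8 lines: rzyga scfzu reo xdyzk iytkt ayoks xnvr fmkk
Hunk 3: at line 3 remove [xdyzk,iytkt,ayoks] add [mrcs] -> 6 lines: rzyga scfzu reo mrcs xnvr fmkk
Final line 3: reo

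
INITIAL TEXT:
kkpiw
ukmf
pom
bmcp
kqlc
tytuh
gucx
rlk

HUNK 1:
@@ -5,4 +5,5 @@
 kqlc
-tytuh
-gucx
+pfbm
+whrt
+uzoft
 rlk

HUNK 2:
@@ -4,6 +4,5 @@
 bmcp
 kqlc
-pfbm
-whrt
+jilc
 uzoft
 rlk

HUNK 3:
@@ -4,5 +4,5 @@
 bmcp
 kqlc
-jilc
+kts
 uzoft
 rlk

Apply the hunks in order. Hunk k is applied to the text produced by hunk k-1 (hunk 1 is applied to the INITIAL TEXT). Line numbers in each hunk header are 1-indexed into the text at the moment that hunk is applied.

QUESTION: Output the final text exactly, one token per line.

Hunk 1: at line 5 remove [tytuh,gucx] add [pfbm,whrt,uzoft] -> 9 lines: kkpiw ukmf pom bmcp kqlc pfbm whrt uzoft rlk
Hunk 2: at line 4 remove [pfbm,whrt] add [jilc] -> 8 lines: kkpiw ukmf pom bmcp kqlc jilc uzoft rlk
Hunk 3: at line 4 remove [jilc] add [kts] -> 8 lines: kkpiw ukmf pom bmcp kqlc kts uzoft rlk

Answer: kkpiw
ukmf
pom
bmcp
kqlc
kts
uzoft
rlk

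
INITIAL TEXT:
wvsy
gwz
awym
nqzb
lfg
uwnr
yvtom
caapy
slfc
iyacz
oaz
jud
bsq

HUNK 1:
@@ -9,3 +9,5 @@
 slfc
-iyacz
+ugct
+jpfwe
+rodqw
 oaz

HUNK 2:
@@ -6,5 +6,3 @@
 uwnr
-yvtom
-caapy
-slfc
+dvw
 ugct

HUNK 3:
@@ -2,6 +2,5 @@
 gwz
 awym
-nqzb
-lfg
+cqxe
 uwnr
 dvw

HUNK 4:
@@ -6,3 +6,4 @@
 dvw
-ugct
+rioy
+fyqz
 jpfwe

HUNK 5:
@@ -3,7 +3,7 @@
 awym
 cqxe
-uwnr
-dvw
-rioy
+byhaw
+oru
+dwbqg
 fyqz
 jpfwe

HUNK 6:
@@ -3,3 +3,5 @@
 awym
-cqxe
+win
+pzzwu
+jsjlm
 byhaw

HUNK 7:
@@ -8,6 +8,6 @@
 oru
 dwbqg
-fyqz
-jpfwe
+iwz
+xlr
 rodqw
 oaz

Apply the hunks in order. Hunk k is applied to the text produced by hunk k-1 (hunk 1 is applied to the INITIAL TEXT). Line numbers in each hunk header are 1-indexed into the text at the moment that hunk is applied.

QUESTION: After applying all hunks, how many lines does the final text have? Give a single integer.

Hunk 1: at line 9 remove [iyacz] add [ugct,jpfwe,rodqw] -> 15 lines: wvsy gwz awym nqzb lfg uwnr yvtom caapy slfc ugct jpfwe rodqw oaz jud bsq
Hunk 2: at line 6 remove [yvtom,caapy,slfc] add [dvw] -> 13 lines: wvsy gwz awym nqzb lfg uwnr dvw ugct jpfwe rodqw oaz jud bsq
Hunk 3: at line 2 remove [nqzb,lfg] add [cqxe] -> 12 lines: wvsy gwz awym cqxe uwnr dvw ugct jpfwe rodqw oaz jud bsq
Hunk 4: at line 6 remove [ugct] add [rioy,fyqz] -> 13 lines: wvsy gwz awym cqxe uwnr dvw rioy fyqz jpfwe rodqw oaz jud bsq
Hunk 5: at line 3 remove [uwnr,dvw,rioy] add [byhaw,oru,dwbqg] -> 13 lines: wvsy gwz awym cqxe byhaw oru dwbqg fyqz jpfwe rodqw oaz jud bsq
Hunk 6: at line 3 remove [cqxe] add [win,pzzwu,jsjlm] -> 15 lines: wvsy gwz awym win pzzwu jsjlm byhaw oru dwbqg fyqz jpfwe rodqw oaz jud bsq
Hunk 7: at line 8 remove [fyqz,jpfwe] add [iwz,xlr] -> 15 lines: wvsy gwz awym win pzzwu jsjlm byhaw oru dwbqg iwz xlr rodqw oaz jud bsq
Final line count: 15

Answer: 15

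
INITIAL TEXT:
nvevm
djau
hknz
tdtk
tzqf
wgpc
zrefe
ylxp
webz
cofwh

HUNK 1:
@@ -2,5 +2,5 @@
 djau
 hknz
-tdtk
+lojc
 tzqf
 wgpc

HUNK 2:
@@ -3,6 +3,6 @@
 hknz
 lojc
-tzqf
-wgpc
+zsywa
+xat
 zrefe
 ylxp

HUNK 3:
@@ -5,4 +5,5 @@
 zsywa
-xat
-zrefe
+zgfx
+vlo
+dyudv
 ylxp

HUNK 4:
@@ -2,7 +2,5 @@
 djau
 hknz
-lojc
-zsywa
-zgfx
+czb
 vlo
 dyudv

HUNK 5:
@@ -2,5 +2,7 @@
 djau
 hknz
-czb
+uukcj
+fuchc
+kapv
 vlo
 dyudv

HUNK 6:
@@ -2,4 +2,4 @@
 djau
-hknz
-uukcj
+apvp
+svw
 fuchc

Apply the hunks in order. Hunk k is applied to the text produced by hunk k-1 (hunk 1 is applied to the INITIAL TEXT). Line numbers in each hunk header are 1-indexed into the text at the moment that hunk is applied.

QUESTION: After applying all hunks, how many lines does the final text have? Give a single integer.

Answer: 11

Derivation:
Hunk 1: at line 2 remove [tdtk] add [lojc] -> 10 lines: nvevm djau hknz lojc tzqf wgpc zrefe ylxp webz cofwh
Hunk 2: at line 3 remove [tzqf,wgpc] add [zsywa,xat] -> 10 lines: nvevm djau hknz lojc zsywa xat zrefe ylxp webz cofwh
Hunk 3: at line 5 remove [xat,zrefe] add [zgfx,vlo,dyudv] -> 11 lines: nvevm djau hknz lojc zsywa zgfx vlo dyudv ylxp webz cofwh
Hunk 4: at line 2 remove [lojc,zsywa,zgfx] add [czb] -> 9 lines: nvevm djau hknz czb vlo dyudv ylxp webz cofwh
Hunk 5: at line 2 remove [czb] add [uukcj,fuchc,kapv] -> 11 lines: nvevm djau hknz uukcj fuchc kapv vlo dyudv ylxp webz cofwh
Hunk 6: at line 2 remove [hknz,uukcj] add [apvp,svw] -> 11 lines: nvevm djau apvp svw fuchc kapv vlo dyudv ylxp webz cofwh
Final line count: 11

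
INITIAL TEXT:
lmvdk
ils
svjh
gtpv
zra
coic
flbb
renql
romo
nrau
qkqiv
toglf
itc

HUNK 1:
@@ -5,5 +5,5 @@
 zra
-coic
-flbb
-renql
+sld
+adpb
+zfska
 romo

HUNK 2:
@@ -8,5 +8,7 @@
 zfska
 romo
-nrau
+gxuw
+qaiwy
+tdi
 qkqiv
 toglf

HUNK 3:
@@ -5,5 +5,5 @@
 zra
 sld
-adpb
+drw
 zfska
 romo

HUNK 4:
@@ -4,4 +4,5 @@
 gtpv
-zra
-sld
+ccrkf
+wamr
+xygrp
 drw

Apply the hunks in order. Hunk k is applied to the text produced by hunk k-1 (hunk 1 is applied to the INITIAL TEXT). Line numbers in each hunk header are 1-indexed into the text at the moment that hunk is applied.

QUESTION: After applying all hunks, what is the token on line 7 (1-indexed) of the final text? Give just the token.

Answer: xygrp

Derivation:
Hunk 1: at line 5 remove [coic,flbb,renql] add [sld,adpb,zfska] -> 13 lines: lmvdk ils svjh gtpv zra sld adpb zfska romo nrau qkqiv toglf itc
Hunk 2: at line 8 remove [nrau] add [gxuw,qaiwy,tdi] -> 15 lines: lmvdk ils svjh gtpv zra sld adpb zfska romo gxuw qaiwy tdi qkqiv toglf itc
Hunk 3: at line 5 remove [adpb] add [drw] -> 15 lines: lmvdk ils svjh gtpv zra sld drw zfska romo gxuw qaiwy tdi qkqiv toglf itc
Hunk 4: at line 4 remove [zra,sld] add [ccrkf,wamr,xygrp] -> 16 lines: lmvdk ils svjh gtpv ccrkf wamr xygrp drw zfska romo gxuw qaiwy tdi qkqiv toglf itc
Final line 7: xygrp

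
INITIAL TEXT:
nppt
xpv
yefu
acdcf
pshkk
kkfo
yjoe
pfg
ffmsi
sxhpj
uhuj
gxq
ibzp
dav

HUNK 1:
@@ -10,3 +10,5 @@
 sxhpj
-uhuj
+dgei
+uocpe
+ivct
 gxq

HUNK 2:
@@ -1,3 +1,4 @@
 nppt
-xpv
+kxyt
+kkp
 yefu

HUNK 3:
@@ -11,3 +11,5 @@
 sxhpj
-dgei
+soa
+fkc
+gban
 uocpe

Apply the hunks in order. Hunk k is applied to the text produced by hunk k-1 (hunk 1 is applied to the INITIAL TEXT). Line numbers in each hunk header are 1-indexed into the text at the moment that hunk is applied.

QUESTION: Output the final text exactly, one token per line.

Hunk 1: at line 10 remove [uhuj] add [dgei,uocpe,ivct] -> 16 lines: nppt xpv yefu acdcf pshkk kkfo yjoe pfg ffmsi sxhpj dgei uocpe ivct gxq ibzp dav
Hunk 2: at line 1 remove [xpv] add [kxyt,kkp] -> 17 lines: nppt kxyt kkp yefu acdcf pshkk kkfo yjoe pfg ffmsi sxhpj dgei uocpe ivct gxq ibzp dav
Hunk 3: at line 11 remove [dgei] add [soa,fkc,gban] -> 19 lines: nppt kxyt kkp yefu acdcf pshkk kkfo yjoe pfg ffmsi sxhpj soa fkc gban uocpe ivct gxq ibzp dav

Answer: nppt
kxyt
kkp
yefu
acdcf
pshkk
kkfo
yjoe
pfg
ffmsi
sxhpj
soa
fkc
gban
uocpe
ivct
gxq
ibzp
dav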